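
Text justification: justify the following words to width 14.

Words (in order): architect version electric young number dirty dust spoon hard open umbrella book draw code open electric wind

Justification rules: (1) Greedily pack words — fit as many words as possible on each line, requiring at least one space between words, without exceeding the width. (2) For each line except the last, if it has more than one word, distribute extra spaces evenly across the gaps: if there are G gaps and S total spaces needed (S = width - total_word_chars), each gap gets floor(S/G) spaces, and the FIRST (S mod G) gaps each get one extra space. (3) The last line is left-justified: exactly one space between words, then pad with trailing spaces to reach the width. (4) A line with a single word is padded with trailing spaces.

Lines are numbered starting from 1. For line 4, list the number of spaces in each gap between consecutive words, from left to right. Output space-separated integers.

Answer: 3

Derivation:
Line 1: ['architect'] (min_width=9, slack=5)
Line 2: ['version'] (min_width=7, slack=7)
Line 3: ['electric', 'young'] (min_width=14, slack=0)
Line 4: ['number', 'dirty'] (min_width=12, slack=2)
Line 5: ['dust', 'spoon'] (min_width=10, slack=4)
Line 6: ['hard', 'open'] (min_width=9, slack=5)
Line 7: ['umbrella', 'book'] (min_width=13, slack=1)
Line 8: ['draw', 'code', 'open'] (min_width=14, slack=0)
Line 9: ['electric', 'wind'] (min_width=13, slack=1)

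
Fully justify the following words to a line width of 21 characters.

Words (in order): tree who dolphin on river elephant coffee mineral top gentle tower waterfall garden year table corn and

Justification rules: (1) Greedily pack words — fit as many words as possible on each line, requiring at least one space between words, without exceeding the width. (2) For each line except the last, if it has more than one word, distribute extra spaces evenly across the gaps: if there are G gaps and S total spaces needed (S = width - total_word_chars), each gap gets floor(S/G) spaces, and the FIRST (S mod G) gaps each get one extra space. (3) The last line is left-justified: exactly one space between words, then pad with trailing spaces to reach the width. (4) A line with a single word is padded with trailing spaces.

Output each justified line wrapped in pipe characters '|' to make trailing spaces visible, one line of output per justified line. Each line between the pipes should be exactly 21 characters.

Answer: |tree  who  dolphin on|
|river elephant coffee|
|mineral   top  gentle|
|tower       waterfall|
|garden   year   table|
|corn and             |

Derivation:
Line 1: ['tree', 'who', 'dolphin', 'on'] (min_width=19, slack=2)
Line 2: ['river', 'elephant', 'coffee'] (min_width=21, slack=0)
Line 3: ['mineral', 'top', 'gentle'] (min_width=18, slack=3)
Line 4: ['tower', 'waterfall'] (min_width=15, slack=6)
Line 5: ['garden', 'year', 'table'] (min_width=17, slack=4)
Line 6: ['corn', 'and'] (min_width=8, slack=13)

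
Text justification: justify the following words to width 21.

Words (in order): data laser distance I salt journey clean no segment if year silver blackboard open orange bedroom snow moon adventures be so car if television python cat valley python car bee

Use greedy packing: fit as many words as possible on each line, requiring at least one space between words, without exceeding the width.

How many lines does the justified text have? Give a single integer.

Answer: 9

Derivation:
Line 1: ['data', 'laser', 'distance', 'I'] (min_width=21, slack=0)
Line 2: ['salt', 'journey', 'clean', 'no'] (min_width=21, slack=0)
Line 3: ['segment', 'if', 'year'] (min_width=15, slack=6)
Line 4: ['silver', 'blackboard'] (min_width=17, slack=4)
Line 5: ['open', 'orange', 'bedroom'] (min_width=19, slack=2)
Line 6: ['snow', 'moon', 'adventures'] (min_width=20, slack=1)
Line 7: ['be', 'so', 'car', 'if'] (min_width=12, slack=9)
Line 8: ['television', 'python', 'cat'] (min_width=21, slack=0)
Line 9: ['valley', 'python', 'car', 'bee'] (min_width=21, slack=0)
Total lines: 9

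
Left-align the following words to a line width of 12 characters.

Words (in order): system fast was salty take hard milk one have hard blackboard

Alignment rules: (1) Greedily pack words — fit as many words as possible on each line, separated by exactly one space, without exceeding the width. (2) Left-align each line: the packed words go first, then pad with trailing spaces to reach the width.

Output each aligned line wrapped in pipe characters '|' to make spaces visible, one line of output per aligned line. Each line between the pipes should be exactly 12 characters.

Line 1: ['system', 'fast'] (min_width=11, slack=1)
Line 2: ['was', 'salty'] (min_width=9, slack=3)
Line 3: ['take', 'hard'] (min_width=9, slack=3)
Line 4: ['milk', 'one'] (min_width=8, slack=4)
Line 5: ['have', 'hard'] (min_width=9, slack=3)
Line 6: ['blackboard'] (min_width=10, slack=2)

Answer: |system fast |
|was salty   |
|take hard   |
|milk one    |
|have hard   |
|blackboard  |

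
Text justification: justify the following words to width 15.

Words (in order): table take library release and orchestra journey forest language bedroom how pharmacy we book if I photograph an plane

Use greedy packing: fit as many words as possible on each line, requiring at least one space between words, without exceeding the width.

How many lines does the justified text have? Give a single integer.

Answer: 10

Derivation:
Line 1: ['table', 'take'] (min_width=10, slack=5)
Line 2: ['library', 'release'] (min_width=15, slack=0)
Line 3: ['and', 'orchestra'] (min_width=13, slack=2)
Line 4: ['journey', 'forest'] (min_width=14, slack=1)
Line 5: ['language'] (min_width=8, slack=7)
Line 6: ['bedroom', 'how'] (min_width=11, slack=4)
Line 7: ['pharmacy', 'we'] (min_width=11, slack=4)
Line 8: ['book', 'if', 'I'] (min_width=9, slack=6)
Line 9: ['photograph', 'an'] (min_width=13, slack=2)
Line 10: ['plane'] (min_width=5, slack=10)
Total lines: 10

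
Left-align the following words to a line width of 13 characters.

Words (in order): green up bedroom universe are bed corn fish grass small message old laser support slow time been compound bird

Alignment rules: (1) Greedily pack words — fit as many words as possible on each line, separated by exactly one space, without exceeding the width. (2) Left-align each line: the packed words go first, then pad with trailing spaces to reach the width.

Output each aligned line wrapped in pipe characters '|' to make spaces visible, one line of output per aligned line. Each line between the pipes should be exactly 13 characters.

Answer: |green up     |
|bedroom      |
|universe are |
|bed corn fish|
|grass small  |
|message old  |
|laser support|
|slow time    |
|been compound|
|bird         |

Derivation:
Line 1: ['green', 'up'] (min_width=8, slack=5)
Line 2: ['bedroom'] (min_width=7, slack=6)
Line 3: ['universe', 'are'] (min_width=12, slack=1)
Line 4: ['bed', 'corn', 'fish'] (min_width=13, slack=0)
Line 5: ['grass', 'small'] (min_width=11, slack=2)
Line 6: ['message', 'old'] (min_width=11, slack=2)
Line 7: ['laser', 'support'] (min_width=13, slack=0)
Line 8: ['slow', 'time'] (min_width=9, slack=4)
Line 9: ['been', 'compound'] (min_width=13, slack=0)
Line 10: ['bird'] (min_width=4, slack=9)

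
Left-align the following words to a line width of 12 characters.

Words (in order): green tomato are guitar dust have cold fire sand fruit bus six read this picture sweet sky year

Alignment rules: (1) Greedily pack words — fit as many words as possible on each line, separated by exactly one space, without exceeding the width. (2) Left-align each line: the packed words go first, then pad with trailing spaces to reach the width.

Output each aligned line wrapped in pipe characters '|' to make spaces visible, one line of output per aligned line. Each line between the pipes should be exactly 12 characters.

Line 1: ['green', 'tomato'] (min_width=12, slack=0)
Line 2: ['are', 'guitar'] (min_width=10, slack=2)
Line 3: ['dust', 'have'] (min_width=9, slack=3)
Line 4: ['cold', 'fire'] (min_width=9, slack=3)
Line 5: ['sand', 'fruit'] (min_width=10, slack=2)
Line 6: ['bus', 'six', 'read'] (min_width=12, slack=0)
Line 7: ['this', 'picture'] (min_width=12, slack=0)
Line 8: ['sweet', 'sky'] (min_width=9, slack=3)
Line 9: ['year'] (min_width=4, slack=8)

Answer: |green tomato|
|are guitar  |
|dust have   |
|cold fire   |
|sand fruit  |
|bus six read|
|this picture|
|sweet sky   |
|year        |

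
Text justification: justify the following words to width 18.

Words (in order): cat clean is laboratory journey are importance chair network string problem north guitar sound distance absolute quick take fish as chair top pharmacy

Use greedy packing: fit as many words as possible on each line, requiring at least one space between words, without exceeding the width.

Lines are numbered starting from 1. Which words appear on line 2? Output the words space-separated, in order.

Answer: laboratory journey

Derivation:
Line 1: ['cat', 'clean', 'is'] (min_width=12, slack=6)
Line 2: ['laboratory', 'journey'] (min_width=18, slack=0)
Line 3: ['are', 'importance'] (min_width=14, slack=4)
Line 4: ['chair', 'network'] (min_width=13, slack=5)
Line 5: ['string', 'problem'] (min_width=14, slack=4)
Line 6: ['north', 'guitar', 'sound'] (min_width=18, slack=0)
Line 7: ['distance', 'absolute'] (min_width=17, slack=1)
Line 8: ['quick', 'take', 'fish', 'as'] (min_width=18, slack=0)
Line 9: ['chair', 'top', 'pharmacy'] (min_width=18, slack=0)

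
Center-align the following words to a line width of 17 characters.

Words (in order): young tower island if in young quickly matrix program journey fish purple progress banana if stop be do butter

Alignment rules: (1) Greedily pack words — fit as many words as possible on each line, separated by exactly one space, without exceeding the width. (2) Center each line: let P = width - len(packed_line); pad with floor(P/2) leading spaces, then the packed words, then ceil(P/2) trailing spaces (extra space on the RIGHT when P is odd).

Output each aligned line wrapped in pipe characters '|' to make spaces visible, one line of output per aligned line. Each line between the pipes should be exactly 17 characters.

Answer: |   young tower   |
|  island if in   |
|  young quickly  |
| matrix program  |
|  journey fish   |
| purple progress |
|banana if stop be|
|    do butter    |

Derivation:
Line 1: ['young', 'tower'] (min_width=11, slack=6)
Line 2: ['island', 'if', 'in'] (min_width=12, slack=5)
Line 3: ['young', 'quickly'] (min_width=13, slack=4)
Line 4: ['matrix', 'program'] (min_width=14, slack=3)
Line 5: ['journey', 'fish'] (min_width=12, slack=5)
Line 6: ['purple', 'progress'] (min_width=15, slack=2)
Line 7: ['banana', 'if', 'stop', 'be'] (min_width=17, slack=0)
Line 8: ['do', 'butter'] (min_width=9, slack=8)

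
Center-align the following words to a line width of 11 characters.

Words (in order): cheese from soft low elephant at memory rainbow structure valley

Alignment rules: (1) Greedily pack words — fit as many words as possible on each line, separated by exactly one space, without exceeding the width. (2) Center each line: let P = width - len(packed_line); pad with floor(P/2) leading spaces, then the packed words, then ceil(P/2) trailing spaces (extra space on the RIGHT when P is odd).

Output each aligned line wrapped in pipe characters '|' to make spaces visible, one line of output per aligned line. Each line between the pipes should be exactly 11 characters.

Line 1: ['cheese', 'from'] (min_width=11, slack=0)
Line 2: ['soft', 'low'] (min_width=8, slack=3)
Line 3: ['elephant', 'at'] (min_width=11, slack=0)
Line 4: ['memory'] (min_width=6, slack=5)
Line 5: ['rainbow'] (min_width=7, slack=4)
Line 6: ['structure'] (min_width=9, slack=2)
Line 7: ['valley'] (min_width=6, slack=5)

Answer: |cheese from|
| soft low  |
|elephant at|
|  memory   |
|  rainbow  |
| structure |
|  valley   |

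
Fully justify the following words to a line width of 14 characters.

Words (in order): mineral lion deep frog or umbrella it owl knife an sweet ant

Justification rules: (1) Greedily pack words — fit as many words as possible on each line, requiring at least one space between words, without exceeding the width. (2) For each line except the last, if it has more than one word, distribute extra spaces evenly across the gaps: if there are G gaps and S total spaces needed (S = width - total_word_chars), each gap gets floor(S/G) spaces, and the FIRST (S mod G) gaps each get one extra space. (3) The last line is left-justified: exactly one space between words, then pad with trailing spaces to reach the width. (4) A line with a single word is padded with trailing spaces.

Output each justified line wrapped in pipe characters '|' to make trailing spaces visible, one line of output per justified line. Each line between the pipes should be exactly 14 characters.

Answer: |mineral   lion|
|deep  frog  or|
|umbrella    it|
|owl  knife  an|
|sweet ant     |

Derivation:
Line 1: ['mineral', 'lion'] (min_width=12, slack=2)
Line 2: ['deep', 'frog', 'or'] (min_width=12, slack=2)
Line 3: ['umbrella', 'it'] (min_width=11, slack=3)
Line 4: ['owl', 'knife', 'an'] (min_width=12, slack=2)
Line 5: ['sweet', 'ant'] (min_width=9, slack=5)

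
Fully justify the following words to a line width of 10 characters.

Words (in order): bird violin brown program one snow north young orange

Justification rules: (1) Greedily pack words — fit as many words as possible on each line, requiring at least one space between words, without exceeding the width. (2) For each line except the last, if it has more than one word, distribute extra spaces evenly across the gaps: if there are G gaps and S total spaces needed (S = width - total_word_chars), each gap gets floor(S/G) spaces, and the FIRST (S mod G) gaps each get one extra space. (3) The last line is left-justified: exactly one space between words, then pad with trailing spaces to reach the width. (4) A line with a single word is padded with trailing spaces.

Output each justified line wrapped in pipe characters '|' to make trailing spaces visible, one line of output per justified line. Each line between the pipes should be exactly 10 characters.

Line 1: ['bird'] (min_width=4, slack=6)
Line 2: ['violin'] (min_width=6, slack=4)
Line 3: ['brown'] (min_width=5, slack=5)
Line 4: ['program'] (min_width=7, slack=3)
Line 5: ['one', 'snow'] (min_width=8, slack=2)
Line 6: ['north'] (min_width=5, slack=5)
Line 7: ['young'] (min_width=5, slack=5)
Line 8: ['orange'] (min_width=6, slack=4)

Answer: |bird      |
|violin    |
|brown     |
|program   |
|one   snow|
|north     |
|young     |
|orange    |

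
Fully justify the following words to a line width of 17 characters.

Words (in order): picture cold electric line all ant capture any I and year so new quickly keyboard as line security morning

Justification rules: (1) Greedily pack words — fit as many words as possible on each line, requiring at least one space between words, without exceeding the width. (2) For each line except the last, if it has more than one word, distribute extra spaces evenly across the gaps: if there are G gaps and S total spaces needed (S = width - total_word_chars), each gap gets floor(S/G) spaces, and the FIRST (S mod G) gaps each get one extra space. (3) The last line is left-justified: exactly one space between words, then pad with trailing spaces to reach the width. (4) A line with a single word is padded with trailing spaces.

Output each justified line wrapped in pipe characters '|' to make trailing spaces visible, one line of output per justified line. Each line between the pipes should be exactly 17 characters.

Answer: |picture      cold|
|electric line all|
|ant capture any I|
|and  year  so new|
|quickly  keyboard|
|as  line security|
|morning          |

Derivation:
Line 1: ['picture', 'cold'] (min_width=12, slack=5)
Line 2: ['electric', 'line', 'all'] (min_width=17, slack=0)
Line 3: ['ant', 'capture', 'any', 'I'] (min_width=17, slack=0)
Line 4: ['and', 'year', 'so', 'new'] (min_width=15, slack=2)
Line 5: ['quickly', 'keyboard'] (min_width=16, slack=1)
Line 6: ['as', 'line', 'security'] (min_width=16, slack=1)
Line 7: ['morning'] (min_width=7, slack=10)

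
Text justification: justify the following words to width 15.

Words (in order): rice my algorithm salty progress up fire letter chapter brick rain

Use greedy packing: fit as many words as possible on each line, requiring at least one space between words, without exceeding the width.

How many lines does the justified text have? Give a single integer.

Answer: 6

Derivation:
Line 1: ['rice', 'my'] (min_width=7, slack=8)
Line 2: ['algorithm', 'salty'] (min_width=15, slack=0)
Line 3: ['progress', 'up'] (min_width=11, slack=4)
Line 4: ['fire', 'letter'] (min_width=11, slack=4)
Line 5: ['chapter', 'brick'] (min_width=13, slack=2)
Line 6: ['rain'] (min_width=4, slack=11)
Total lines: 6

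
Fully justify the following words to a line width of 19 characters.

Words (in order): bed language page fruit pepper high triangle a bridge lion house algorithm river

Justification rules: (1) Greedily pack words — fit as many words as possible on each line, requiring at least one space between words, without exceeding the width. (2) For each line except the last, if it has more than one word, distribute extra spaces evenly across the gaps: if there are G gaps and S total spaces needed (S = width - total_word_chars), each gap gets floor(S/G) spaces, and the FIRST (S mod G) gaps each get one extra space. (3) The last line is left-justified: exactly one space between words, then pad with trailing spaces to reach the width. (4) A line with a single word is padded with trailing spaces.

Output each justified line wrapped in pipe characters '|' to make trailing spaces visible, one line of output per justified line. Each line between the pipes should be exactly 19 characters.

Answer: |bed  language  page|
|fruit  pepper  high|
|triangle  a  bridge|
|lion          house|
|algorithm river    |

Derivation:
Line 1: ['bed', 'language', 'page'] (min_width=17, slack=2)
Line 2: ['fruit', 'pepper', 'high'] (min_width=17, slack=2)
Line 3: ['triangle', 'a', 'bridge'] (min_width=17, slack=2)
Line 4: ['lion', 'house'] (min_width=10, slack=9)
Line 5: ['algorithm', 'river'] (min_width=15, slack=4)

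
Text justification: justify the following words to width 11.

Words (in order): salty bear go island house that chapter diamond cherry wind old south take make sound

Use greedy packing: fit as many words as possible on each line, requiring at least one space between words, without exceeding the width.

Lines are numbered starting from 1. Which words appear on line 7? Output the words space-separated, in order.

Line 1: ['salty', 'bear'] (min_width=10, slack=1)
Line 2: ['go', 'island'] (min_width=9, slack=2)
Line 3: ['house', 'that'] (min_width=10, slack=1)
Line 4: ['chapter'] (min_width=7, slack=4)
Line 5: ['diamond'] (min_width=7, slack=4)
Line 6: ['cherry', 'wind'] (min_width=11, slack=0)
Line 7: ['old', 'south'] (min_width=9, slack=2)
Line 8: ['take', 'make'] (min_width=9, slack=2)
Line 9: ['sound'] (min_width=5, slack=6)

Answer: old south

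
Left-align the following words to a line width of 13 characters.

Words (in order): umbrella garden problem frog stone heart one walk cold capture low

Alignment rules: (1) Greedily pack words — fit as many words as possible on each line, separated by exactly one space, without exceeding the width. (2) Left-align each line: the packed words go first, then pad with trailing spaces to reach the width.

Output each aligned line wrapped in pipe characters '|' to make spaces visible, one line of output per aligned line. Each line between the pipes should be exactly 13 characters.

Answer: |umbrella     |
|garden       |
|problem frog |
|stone heart  |
|one walk cold|
|capture low  |

Derivation:
Line 1: ['umbrella'] (min_width=8, slack=5)
Line 2: ['garden'] (min_width=6, slack=7)
Line 3: ['problem', 'frog'] (min_width=12, slack=1)
Line 4: ['stone', 'heart'] (min_width=11, slack=2)
Line 5: ['one', 'walk', 'cold'] (min_width=13, slack=0)
Line 6: ['capture', 'low'] (min_width=11, slack=2)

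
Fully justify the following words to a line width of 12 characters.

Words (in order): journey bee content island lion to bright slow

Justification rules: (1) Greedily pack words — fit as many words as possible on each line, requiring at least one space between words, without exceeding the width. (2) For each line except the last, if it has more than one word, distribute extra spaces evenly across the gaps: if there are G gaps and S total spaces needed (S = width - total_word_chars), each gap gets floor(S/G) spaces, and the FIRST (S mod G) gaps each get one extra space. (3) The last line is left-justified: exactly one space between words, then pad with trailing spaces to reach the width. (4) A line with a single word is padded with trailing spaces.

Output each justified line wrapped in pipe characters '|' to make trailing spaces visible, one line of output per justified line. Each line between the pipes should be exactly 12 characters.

Answer: |journey  bee|
|content     |
|island  lion|
|to    bright|
|slow        |

Derivation:
Line 1: ['journey', 'bee'] (min_width=11, slack=1)
Line 2: ['content'] (min_width=7, slack=5)
Line 3: ['island', 'lion'] (min_width=11, slack=1)
Line 4: ['to', 'bright'] (min_width=9, slack=3)
Line 5: ['slow'] (min_width=4, slack=8)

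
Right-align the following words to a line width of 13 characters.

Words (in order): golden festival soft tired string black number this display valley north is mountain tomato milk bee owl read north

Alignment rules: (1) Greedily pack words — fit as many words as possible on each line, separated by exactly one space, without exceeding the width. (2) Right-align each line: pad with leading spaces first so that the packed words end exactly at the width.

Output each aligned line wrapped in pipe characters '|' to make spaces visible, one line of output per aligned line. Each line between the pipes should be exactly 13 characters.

Answer: |       golden|
|festival soft|
| tired string|
| black number|
| this display|
| valley north|
|  is mountain|
|  tomato milk|
| bee owl read|
|        north|

Derivation:
Line 1: ['golden'] (min_width=6, slack=7)
Line 2: ['festival', 'soft'] (min_width=13, slack=0)
Line 3: ['tired', 'string'] (min_width=12, slack=1)
Line 4: ['black', 'number'] (min_width=12, slack=1)
Line 5: ['this', 'display'] (min_width=12, slack=1)
Line 6: ['valley', 'north'] (min_width=12, slack=1)
Line 7: ['is', 'mountain'] (min_width=11, slack=2)
Line 8: ['tomato', 'milk'] (min_width=11, slack=2)
Line 9: ['bee', 'owl', 'read'] (min_width=12, slack=1)
Line 10: ['north'] (min_width=5, slack=8)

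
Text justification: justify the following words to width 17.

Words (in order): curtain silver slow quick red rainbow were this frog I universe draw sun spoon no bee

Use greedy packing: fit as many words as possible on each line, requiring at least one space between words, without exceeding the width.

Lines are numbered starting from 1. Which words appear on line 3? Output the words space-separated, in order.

Answer: rainbow were this

Derivation:
Line 1: ['curtain', 'silver'] (min_width=14, slack=3)
Line 2: ['slow', 'quick', 'red'] (min_width=14, slack=3)
Line 3: ['rainbow', 'were', 'this'] (min_width=17, slack=0)
Line 4: ['frog', 'I', 'universe'] (min_width=15, slack=2)
Line 5: ['draw', 'sun', 'spoon', 'no'] (min_width=17, slack=0)
Line 6: ['bee'] (min_width=3, slack=14)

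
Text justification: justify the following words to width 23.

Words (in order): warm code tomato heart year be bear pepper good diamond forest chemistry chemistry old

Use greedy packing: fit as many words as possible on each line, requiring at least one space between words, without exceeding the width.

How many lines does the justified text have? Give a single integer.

Line 1: ['warm', 'code', 'tomato', 'heart'] (min_width=22, slack=1)
Line 2: ['year', 'be', 'bear', 'pepper'] (min_width=19, slack=4)
Line 3: ['good', 'diamond', 'forest'] (min_width=19, slack=4)
Line 4: ['chemistry', 'chemistry', 'old'] (min_width=23, slack=0)
Total lines: 4

Answer: 4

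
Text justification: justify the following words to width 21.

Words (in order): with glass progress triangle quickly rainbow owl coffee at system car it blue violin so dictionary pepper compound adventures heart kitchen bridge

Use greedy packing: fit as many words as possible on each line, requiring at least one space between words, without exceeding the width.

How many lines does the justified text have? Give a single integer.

Line 1: ['with', 'glass', 'progress'] (min_width=19, slack=2)
Line 2: ['triangle', 'quickly'] (min_width=16, slack=5)
Line 3: ['rainbow', 'owl', 'coffee', 'at'] (min_width=21, slack=0)
Line 4: ['system', 'car', 'it', 'blue'] (min_width=18, slack=3)
Line 5: ['violin', 'so', 'dictionary'] (min_width=20, slack=1)
Line 6: ['pepper', 'compound'] (min_width=15, slack=6)
Line 7: ['adventures', 'heart'] (min_width=16, slack=5)
Line 8: ['kitchen', 'bridge'] (min_width=14, slack=7)
Total lines: 8

Answer: 8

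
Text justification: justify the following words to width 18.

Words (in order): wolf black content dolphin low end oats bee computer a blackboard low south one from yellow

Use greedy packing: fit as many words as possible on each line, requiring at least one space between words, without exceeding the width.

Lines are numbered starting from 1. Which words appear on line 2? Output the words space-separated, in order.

Answer: dolphin low end

Derivation:
Line 1: ['wolf', 'black', 'content'] (min_width=18, slack=0)
Line 2: ['dolphin', 'low', 'end'] (min_width=15, slack=3)
Line 3: ['oats', 'bee', 'computer'] (min_width=17, slack=1)
Line 4: ['a', 'blackboard', 'low'] (min_width=16, slack=2)
Line 5: ['south', 'one', 'from'] (min_width=14, slack=4)
Line 6: ['yellow'] (min_width=6, slack=12)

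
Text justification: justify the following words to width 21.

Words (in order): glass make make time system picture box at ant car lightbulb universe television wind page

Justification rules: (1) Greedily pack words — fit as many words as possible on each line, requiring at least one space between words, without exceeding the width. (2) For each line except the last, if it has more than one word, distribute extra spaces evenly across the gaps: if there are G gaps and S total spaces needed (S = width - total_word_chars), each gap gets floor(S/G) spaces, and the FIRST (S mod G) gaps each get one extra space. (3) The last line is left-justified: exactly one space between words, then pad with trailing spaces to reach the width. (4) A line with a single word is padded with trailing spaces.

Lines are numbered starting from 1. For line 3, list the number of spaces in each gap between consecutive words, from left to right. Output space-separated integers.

Line 1: ['glass', 'make', 'make', 'time'] (min_width=20, slack=1)
Line 2: ['system', 'picture', 'box', 'at'] (min_width=21, slack=0)
Line 3: ['ant', 'car', 'lightbulb'] (min_width=17, slack=4)
Line 4: ['universe', 'television'] (min_width=19, slack=2)
Line 5: ['wind', 'page'] (min_width=9, slack=12)

Answer: 3 3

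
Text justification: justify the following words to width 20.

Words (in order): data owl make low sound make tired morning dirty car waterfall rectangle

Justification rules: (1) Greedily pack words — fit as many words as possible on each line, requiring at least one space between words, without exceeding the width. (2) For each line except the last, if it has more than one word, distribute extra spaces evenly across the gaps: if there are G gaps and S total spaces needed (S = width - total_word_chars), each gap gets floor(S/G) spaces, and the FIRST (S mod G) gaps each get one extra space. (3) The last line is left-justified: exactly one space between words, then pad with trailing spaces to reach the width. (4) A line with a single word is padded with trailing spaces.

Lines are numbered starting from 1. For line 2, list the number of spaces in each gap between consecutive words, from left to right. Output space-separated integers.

Line 1: ['data', 'owl', 'make', 'low'] (min_width=17, slack=3)
Line 2: ['sound', 'make', 'tired'] (min_width=16, slack=4)
Line 3: ['morning', 'dirty', 'car'] (min_width=17, slack=3)
Line 4: ['waterfall', 'rectangle'] (min_width=19, slack=1)

Answer: 3 3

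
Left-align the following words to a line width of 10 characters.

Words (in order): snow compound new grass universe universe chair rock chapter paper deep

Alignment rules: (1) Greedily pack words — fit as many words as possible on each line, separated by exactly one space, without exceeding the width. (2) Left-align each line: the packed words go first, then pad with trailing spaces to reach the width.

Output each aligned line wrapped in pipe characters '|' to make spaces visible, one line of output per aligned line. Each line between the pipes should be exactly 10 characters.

Answer: |snow      |
|compound  |
|new grass |
|universe  |
|universe  |
|chair rock|
|chapter   |
|paper deep|

Derivation:
Line 1: ['snow'] (min_width=4, slack=6)
Line 2: ['compound'] (min_width=8, slack=2)
Line 3: ['new', 'grass'] (min_width=9, slack=1)
Line 4: ['universe'] (min_width=8, slack=2)
Line 5: ['universe'] (min_width=8, slack=2)
Line 6: ['chair', 'rock'] (min_width=10, slack=0)
Line 7: ['chapter'] (min_width=7, slack=3)
Line 8: ['paper', 'deep'] (min_width=10, slack=0)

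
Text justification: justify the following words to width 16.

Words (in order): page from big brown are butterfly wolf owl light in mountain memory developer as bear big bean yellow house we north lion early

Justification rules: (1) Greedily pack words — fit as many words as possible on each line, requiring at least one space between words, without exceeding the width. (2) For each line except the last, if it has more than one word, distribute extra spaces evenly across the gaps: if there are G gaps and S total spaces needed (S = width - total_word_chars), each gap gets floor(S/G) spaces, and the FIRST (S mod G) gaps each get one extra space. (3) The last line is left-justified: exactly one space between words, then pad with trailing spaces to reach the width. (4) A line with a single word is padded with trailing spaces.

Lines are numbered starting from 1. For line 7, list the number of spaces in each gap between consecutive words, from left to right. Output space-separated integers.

Line 1: ['page', 'from', 'big'] (min_width=13, slack=3)
Line 2: ['brown', 'are'] (min_width=9, slack=7)
Line 3: ['butterfly', 'wolf'] (min_width=14, slack=2)
Line 4: ['owl', 'light', 'in'] (min_width=12, slack=4)
Line 5: ['mountain', 'memory'] (min_width=15, slack=1)
Line 6: ['developer', 'as'] (min_width=12, slack=4)
Line 7: ['bear', 'big', 'bean'] (min_width=13, slack=3)
Line 8: ['yellow', 'house', 'we'] (min_width=15, slack=1)
Line 9: ['north', 'lion', 'early'] (min_width=16, slack=0)

Answer: 3 2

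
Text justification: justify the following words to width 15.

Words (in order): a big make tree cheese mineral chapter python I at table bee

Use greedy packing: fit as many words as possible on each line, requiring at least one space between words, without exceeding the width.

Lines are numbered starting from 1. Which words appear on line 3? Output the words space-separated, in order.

Line 1: ['a', 'big', 'make', 'tree'] (min_width=15, slack=0)
Line 2: ['cheese', 'mineral'] (min_width=14, slack=1)
Line 3: ['chapter', 'python'] (min_width=14, slack=1)
Line 4: ['I', 'at', 'table', 'bee'] (min_width=14, slack=1)

Answer: chapter python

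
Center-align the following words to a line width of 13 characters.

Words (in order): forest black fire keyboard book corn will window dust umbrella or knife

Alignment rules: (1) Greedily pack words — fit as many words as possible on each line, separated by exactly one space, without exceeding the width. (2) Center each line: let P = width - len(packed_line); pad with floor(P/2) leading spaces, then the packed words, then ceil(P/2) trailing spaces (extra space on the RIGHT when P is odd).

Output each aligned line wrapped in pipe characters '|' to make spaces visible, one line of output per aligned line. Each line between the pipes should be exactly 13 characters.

Line 1: ['forest', 'black'] (min_width=12, slack=1)
Line 2: ['fire', 'keyboard'] (min_width=13, slack=0)
Line 3: ['book', 'corn'] (min_width=9, slack=4)
Line 4: ['will', 'window'] (min_width=11, slack=2)
Line 5: ['dust', 'umbrella'] (min_width=13, slack=0)
Line 6: ['or', 'knife'] (min_width=8, slack=5)

Answer: |forest black |
|fire keyboard|
|  book corn  |
| will window |
|dust umbrella|
|  or knife   |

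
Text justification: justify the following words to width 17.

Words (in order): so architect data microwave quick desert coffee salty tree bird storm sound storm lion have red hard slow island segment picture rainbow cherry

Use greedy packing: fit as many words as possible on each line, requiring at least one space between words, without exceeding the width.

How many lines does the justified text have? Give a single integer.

Line 1: ['so', 'architect', 'data'] (min_width=17, slack=0)
Line 2: ['microwave', 'quick'] (min_width=15, slack=2)
Line 3: ['desert', 'coffee'] (min_width=13, slack=4)
Line 4: ['salty', 'tree', 'bird'] (min_width=15, slack=2)
Line 5: ['storm', 'sound', 'storm'] (min_width=17, slack=0)
Line 6: ['lion', 'have', 'red'] (min_width=13, slack=4)
Line 7: ['hard', 'slow', 'island'] (min_width=16, slack=1)
Line 8: ['segment', 'picture'] (min_width=15, slack=2)
Line 9: ['rainbow', 'cherry'] (min_width=14, slack=3)
Total lines: 9

Answer: 9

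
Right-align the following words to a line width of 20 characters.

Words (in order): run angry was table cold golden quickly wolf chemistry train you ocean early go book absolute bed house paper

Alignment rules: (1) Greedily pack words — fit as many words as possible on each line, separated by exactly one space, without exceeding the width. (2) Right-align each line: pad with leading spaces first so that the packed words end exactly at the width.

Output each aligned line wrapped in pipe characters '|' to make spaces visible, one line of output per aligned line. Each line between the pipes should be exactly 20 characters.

Answer: | run angry was table|
| cold golden quickly|
|wolf chemistry train|
|  you ocean early go|
|   book absolute bed|
|         house paper|

Derivation:
Line 1: ['run', 'angry', 'was', 'table'] (min_width=19, slack=1)
Line 2: ['cold', 'golden', 'quickly'] (min_width=19, slack=1)
Line 3: ['wolf', 'chemistry', 'train'] (min_width=20, slack=0)
Line 4: ['you', 'ocean', 'early', 'go'] (min_width=18, slack=2)
Line 5: ['book', 'absolute', 'bed'] (min_width=17, slack=3)
Line 6: ['house', 'paper'] (min_width=11, slack=9)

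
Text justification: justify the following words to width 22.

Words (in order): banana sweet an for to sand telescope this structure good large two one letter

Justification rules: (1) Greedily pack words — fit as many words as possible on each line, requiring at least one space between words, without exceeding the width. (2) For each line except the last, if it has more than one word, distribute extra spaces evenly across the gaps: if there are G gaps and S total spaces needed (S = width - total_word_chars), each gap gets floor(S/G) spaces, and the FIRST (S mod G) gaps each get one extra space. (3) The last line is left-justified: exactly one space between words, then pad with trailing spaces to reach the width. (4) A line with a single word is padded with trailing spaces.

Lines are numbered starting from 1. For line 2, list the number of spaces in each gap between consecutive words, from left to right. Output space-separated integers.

Line 1: ['banana', 'sweet', 'an', 'for', 'to'] (min_width=22, slack=0)
Line 2: ['sand', 'telescope', 'this'] (min_width=19, slack=3)
Line 3: ['structure', 'good', 'large'] (min_width=20, slack=2)
Line 4: ['two', 'one', 'letter'] (min_width=14, slack=8)

Answer: 3 2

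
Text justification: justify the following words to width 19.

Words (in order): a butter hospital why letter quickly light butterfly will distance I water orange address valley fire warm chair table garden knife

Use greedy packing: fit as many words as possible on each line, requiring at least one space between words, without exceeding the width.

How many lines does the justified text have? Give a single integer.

Line 1: ['a', 'butter', 'hospital'] (min_width=17, slack=2)
Line 2: ['why', 'letter', 'quickly'] (min_width=18, slack=1)
Line 3: ['light', 'butterfly'] (min_width=15, slack=4)
Line 4: ['will', 'distance', 'I'] (min_width=15, slack=4)
Line 5: ['water', 'orange'] (min_width=12, slack=7)
Line 6: ['address', 'valley', 'fire'] (min_width=19, slack=0)
Line 7: ['warm', 'chair', 'table'] (min_width=16, slack=3)
Line 8: ['garden', 'knife'] (min_width=12, slack=7)
Total lines: 8

Answer: 8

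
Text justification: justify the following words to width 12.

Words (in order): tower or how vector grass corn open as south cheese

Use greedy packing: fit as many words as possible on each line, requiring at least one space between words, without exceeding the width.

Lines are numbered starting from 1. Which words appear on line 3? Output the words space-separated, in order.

Line 1: ['tower', 'or', 'how'] (min_width=12, slack=0)
Line 2: ['vector', 'grass'] (min_width=12, slack=0)
Line 3: ['corn', 'open', 'as'] (min_width=12, slack=0)
Line 4: ['south', 'cheese'] (min_width=12, slack=0)

Answer: corn open as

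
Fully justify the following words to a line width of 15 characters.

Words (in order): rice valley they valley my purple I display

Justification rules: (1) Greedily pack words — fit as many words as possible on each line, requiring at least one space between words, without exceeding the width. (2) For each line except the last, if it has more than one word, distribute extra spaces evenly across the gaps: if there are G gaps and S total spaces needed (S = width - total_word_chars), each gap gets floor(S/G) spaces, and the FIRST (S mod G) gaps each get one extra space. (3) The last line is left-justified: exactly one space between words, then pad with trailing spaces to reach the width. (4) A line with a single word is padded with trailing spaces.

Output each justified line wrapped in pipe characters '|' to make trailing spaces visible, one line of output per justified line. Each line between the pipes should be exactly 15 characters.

Answer: |rice     valley|
|they  valley my|
|purple        I|
|display        |

Derivation:
Line 1: ['rice', 'valley'] (min_width=11, slack=4)
Line 2: ['they', 'valley', 'my'] (min_width=14, slack=1)
Line 3: ['purple', 'I'] (min_width=8, slack=7)
Line 4: ['display'] (min_width=7, slack=8)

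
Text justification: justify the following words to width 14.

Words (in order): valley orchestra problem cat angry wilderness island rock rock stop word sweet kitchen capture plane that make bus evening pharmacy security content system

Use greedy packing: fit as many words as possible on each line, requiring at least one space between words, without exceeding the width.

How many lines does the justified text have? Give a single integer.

Line 1: ['valley'] (min_width=6, slack=8)
Line 2: ['orchestra'] (min_width=9, slack=5)
Line 3: ['problem', 'cat'] (min_width=11, slack=3)
Line 4: ['angry'] (min_width=5, slack=9)
Line 5: ['wilderness'] (min_width=10, slack=4)
Line 6: ['island', 'rock'] (min_width=11, slack=3)
Line 7: ['rock', 'stop', 'word'] (min_width=14, slack=0)
Line 8: ['sweet', 'kitchen'] (min_width=13, slack=1)
Line 9: ['capture', 'plane'] (min_width=13, slack=1)
Line 10: ['that', 'make', 'bus'] (min_width=13, slack=1)
Line 11: ['evening'] (min_width=7, slack=7)
Line 12: ['pharmacy'] (min_width=8, slack=6)
Line 13: ['security'] (min_width=8, slack=6)
Line 14: ['content', 'system'] (min_width=14, slack=0)
Total lines: 14

Answer: 14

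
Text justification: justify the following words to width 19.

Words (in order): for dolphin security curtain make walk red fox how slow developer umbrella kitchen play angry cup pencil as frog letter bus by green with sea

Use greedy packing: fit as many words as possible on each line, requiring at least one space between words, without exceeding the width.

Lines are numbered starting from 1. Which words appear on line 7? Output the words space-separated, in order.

Answer: pencil as frog

Derivation:
Line 1: ['for', 'dolphin'] (min_width=11, slack=8)
Line 2: ['security', 'curtain'] (min_width=16, slack=3)
Line 3: ['make', 'walk', 'red', 'fox'] (min_width=17, slack=2)
Line 4: ['how', 'slow', 'developer'] (min_width=18, slack=1)
Line 5: ['umbrella', 'kitchen'] (min_width=16, slack=3)
Line 6: ['play', 'angry', 'cup'] (min_width=14, slack=5)
Line 7: ['pencil', 'as', 'frog'] (min_width=14, slack=5)
Line 8: ['letter', 'bus', 'by', 'green'] (min_width=19, slack=0)
Line 9: ['with', 'sea'] (min_width=8, slack=11)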